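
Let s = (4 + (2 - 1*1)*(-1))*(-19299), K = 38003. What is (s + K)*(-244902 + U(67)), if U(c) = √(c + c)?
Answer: 4872080388 - 19894*√134 ≈ 4.8718e+9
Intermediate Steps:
U(c) = √2*√c (U(c) = √(2*c) = √2*√c)
s = -57897 (s = (4 + (2 - 1)*(-1))*(-19299) = (4 + 1*(-1))*(-19299) = (4 - 1)*(-19299) = 3*(-19299) = -57897)
(s + K)*(-244902 + U(67)) = (-57897 + 38003)*(-244902 + √2*√67) = -19894*(-244902 + √134) = 4872080388 - 19894*√134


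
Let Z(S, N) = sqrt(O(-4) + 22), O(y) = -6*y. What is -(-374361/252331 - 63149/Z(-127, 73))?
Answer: 374361/252331 + 63149*sqrt(46)/46 ≈ 9312.3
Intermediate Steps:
O(y) = -6*y
Z(S, N) = sqrt(46) (Z(S, N) = sqrt(-6*(-4) + 22) = sqrt(24 + 22) = sqrt(46))
-(-374361/252331 - 63149/Z(-127, 73)) = -(-374361/252331 - 63149*sqrt(46)/46) = 374361/252331 + 63149*sqrt(46)/46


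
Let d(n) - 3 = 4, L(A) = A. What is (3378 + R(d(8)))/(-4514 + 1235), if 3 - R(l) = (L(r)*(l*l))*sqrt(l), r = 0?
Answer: -1127/1093 ≈ -1.0311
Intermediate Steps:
d(n) = 7 (d(n) = 3 + 4 = 7)
R(l) = 3 (R(l) = 3 - 0*(l*l)*sqrt(l) = 3 - 0*l**2*sqrt(l) = 3 - 0*sqrt(l) = 3 - 1*0 = 3 + 0 = 3)
(3378 + R(d(8)))/(-4514 + 1235) = (3378 + 3)/(-4514 + 1235) = 3381/(-3279) = 3381*(-1/3279) = -1127/1093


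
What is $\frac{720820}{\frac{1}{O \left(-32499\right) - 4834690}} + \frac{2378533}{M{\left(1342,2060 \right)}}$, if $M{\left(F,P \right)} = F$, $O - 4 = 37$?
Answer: $- \frac{5965732624827027}{1342} \approx -4.4454 \cdot 10^{12}$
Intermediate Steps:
$O = 41$ ($O = 4 + 37 = 41$)
$\frac{720820}{\frac{1}{O \left(-32499\right) - 4834690}} + \frac{2378533}{M{\left(1342,2060 \right)}} = \frac{720820}{\frac{1}{41 \left(-32499\right) - 4834690}} + \frac{2378533}{1342} = \frac{720820}{\frac{1}{-1332459 - 4834690}} + 2378533 \cdot \frac{1}{1342} = \frac{720820}{\frac{1}{-6167149}} + \frac{2378533}{1342} = \frac{720820}{- \frac{1}{6167149}} + \frac{2378533}{1342} = 720820 \left(-6167149\right) + \frac{2378533}{1342} = -4445404342180 + \frac{2378533}{1342} = - \frac{5965732624827027}{1342}$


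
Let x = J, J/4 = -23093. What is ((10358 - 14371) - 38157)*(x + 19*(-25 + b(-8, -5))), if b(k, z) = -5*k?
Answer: 3883308790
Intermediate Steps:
J = -92372 (J = 4*(-23093) = -92372)
x = -92372
((10358 - 14371) - 38157)*(x + 19*(-25 + b(-8, -5))) = ((10358 - 14371) - 38157)*(-92372 + 19*(-25 - 5*(-8))) = (-4013 - 38157)*(-92372 + 19*(-25 + 40)) = -42170*(-92372 + 19*15) = -42170*(-92372 + 285) = -42170*(-92087) = 3883308790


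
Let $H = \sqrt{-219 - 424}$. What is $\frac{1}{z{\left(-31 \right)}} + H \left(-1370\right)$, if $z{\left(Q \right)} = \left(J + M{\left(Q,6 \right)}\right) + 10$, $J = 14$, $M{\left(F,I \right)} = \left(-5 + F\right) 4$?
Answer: $- \frac{1}{120} - 1370 i \sqrt{643} \approx -0.0083333 - 34740.0 i$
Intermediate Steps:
$M{\left(F,I \right)} = -20 + 4 F$
$z{\left(Q \right)} = 4 + 4 Q$ ($z{\left(Q \right)} = \left(14 + \left(-20 + 4 Q\right)\right) + 10 = \left(-6 + 4 Q\right) + 10 = 4 + 4 Q$)
$H = i \sqrt{643}$ ($H = \sqrt{-643} = i \sqrt{643} \approx 25.357 i$)
$\frac{1}{z{\left(-31 \right)}} + H \left(-1370\right) = \frac{1}{4 + 4 \left(-31\right)} + i \sqrt{643} \left(-1370\right) = \frac{1}{4 - 124} - 1370 i \sqrt{643} = \frac{1}{-120} - 1370 i \sqrt{643} = - \frac{1}{120} - 1370 i \sqrt{643}$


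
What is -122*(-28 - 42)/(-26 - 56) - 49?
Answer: -6279/41 ≈ -153.15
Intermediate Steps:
-122*(-28 - 42)/(-26 - 56) - 49 = -(-8540)/(-82) - 49 = -(-8540)*(-1)/82 - 49 = -122*35/41 - 49 = -4270/41 - 49 = -6279/41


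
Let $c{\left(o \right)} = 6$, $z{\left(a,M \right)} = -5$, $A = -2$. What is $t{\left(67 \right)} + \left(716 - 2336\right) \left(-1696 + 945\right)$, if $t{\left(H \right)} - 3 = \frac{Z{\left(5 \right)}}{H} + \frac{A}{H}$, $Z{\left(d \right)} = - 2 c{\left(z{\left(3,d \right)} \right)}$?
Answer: $\frac{81513727}{67} \approx 1.2166 \cdot 10^{6}$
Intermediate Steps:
$Z{\left(d \right)} = -12$ ($Z{\left(d \right)} = \left(-2\right) 6 = -12$)
$t{\left(H \right)} = 3 - \frac{14}{H}$
$t{\left(67 \right)} + \left(716 - 2336\right) \left(-1696 + 945\right) = \left(3 - \frac{14}{67}\right) + \left(716 - 2336\right) \left(-1696 + 945\right) = \left(3 - \frac{14}{67}\right) - -1216620 = \left(3 - \frac{14}{67}\right) + 1216620 = \frac{187}{67} + 1216620 = \frac{81513727}{67}$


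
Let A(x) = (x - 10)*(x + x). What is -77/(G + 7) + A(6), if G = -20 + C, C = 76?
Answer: -443/9 ≈ -49.222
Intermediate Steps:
G = 56 (G = -20 + 76 = 56)
A(x) = 2*x*(-10 + x) (A(x) = (-10 + x)*(2*x) = 2*x*(-10 + x))
-77/(G + 7) + A(6) = -77/(56 + 7) + 2*6*(-10 + 6) = -77/63 + 2*6*(-4) = -77*1/63 - 48 = -11/9 - 48 = -443/9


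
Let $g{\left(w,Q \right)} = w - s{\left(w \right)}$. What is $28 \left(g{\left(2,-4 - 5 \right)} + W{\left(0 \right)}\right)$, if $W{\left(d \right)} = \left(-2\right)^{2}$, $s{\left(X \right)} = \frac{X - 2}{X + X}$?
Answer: $168$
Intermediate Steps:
$s{\left(X \right)} = \frac{-2 + X}{2 X}$
$W{\left(d \right)} = 4$
$g{\left(w,Q \right)} = w - \frac{-2 + w}{2 w}$
$28 \left(g{\left(2,-4 - 5 \right)} + W{\left(0 \right)}\right) = 28 \left(\left(- \frac{1}{2} + 2 + \frac{1}{2}\right) + 4\right) = 28 \left(2 + 4\right) = 28 \cdot 6 = 168$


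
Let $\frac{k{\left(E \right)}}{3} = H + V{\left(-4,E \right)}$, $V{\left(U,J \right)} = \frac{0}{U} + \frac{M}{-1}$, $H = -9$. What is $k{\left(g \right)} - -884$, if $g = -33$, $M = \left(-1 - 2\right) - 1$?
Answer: $869$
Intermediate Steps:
$M = -4$ ($M = -3 - 1 = -4$)
$V{\left(U,J \right)} = 4$ ($V{\left(U,J \right)} = \frac{0}{U} - \frac{4}{-1} = 0 - -4 = 0 + 4 = 4$)
$k{\left(E \right)} = -15$ ($k{\left(E \right)} = 3 \left(-9 + 4\right) = 3 \left(-5\right) = -15$)
$k{\left(g \right)} - -884 = -15 - -884 = -15 + 884 = 869$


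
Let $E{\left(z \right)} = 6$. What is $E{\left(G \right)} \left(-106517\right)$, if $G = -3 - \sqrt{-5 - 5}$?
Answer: $-639102$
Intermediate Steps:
$G = -3 - i \sqrt{10}$ ($G = -3 - \sqrt{-10} = -3 - i \sqrt{10} \approx -3.0 - 3.1623 i$)
$E{\left(G \right)} \left(-106517\right) = 6 \left(-106517\right) = -639102$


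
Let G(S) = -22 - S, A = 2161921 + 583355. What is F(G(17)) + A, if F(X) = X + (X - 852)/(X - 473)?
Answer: 1405562235/512 ≈ 2.7452e+6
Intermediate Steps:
A = 2745276
F(X) = X + (-852 + X)/(-473 + X)
F(G(17)) + A = (-852 + (-22 - 1*17)² - 472*(-22 - 1*17))/(-473 + (-22 - 1*17)) + 2745276 = (-852 + (-22 - 17)² - 472*(-22 - 17))/(-473 + (-22 - 17)) + 2745276 = (-852 + (-39)² - 472*(-39))/(-473 - 39) + 2745276 = (-852 + 1521 + 18408)/(-512) + 2745276 = -1/512*19077 + 2745276 = -19077/512 + 2745276 = 1405562235/512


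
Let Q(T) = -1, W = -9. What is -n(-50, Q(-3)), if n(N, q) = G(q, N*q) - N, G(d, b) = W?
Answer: -41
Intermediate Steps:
G(d, b) = -9
n(N, q) = -9 - N
-n(-50, Q(-3)) = -(-9 - 1*(-50)) = -(-9 + 50) = -1*41 = -41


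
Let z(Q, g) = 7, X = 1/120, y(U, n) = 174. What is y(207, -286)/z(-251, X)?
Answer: 174/7 ≈ 24.857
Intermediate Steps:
X = 1/120 ≈ 0.0083333
y(207, -286)/z(-251, X) = 174/7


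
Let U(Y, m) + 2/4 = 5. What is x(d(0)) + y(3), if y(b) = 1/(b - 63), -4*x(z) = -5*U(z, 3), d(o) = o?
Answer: 673/120 ≈ 5.6083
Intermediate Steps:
U(Y, m) = 9/2 (U(Y, m) = -½ + 5 = 9/2)
x(z) = 45/8 (x(z) = -(-5)*9/(4*2) = -¼*(-45/2) = 45/8)
y(b) = 1/(-63 + b)
x(d(0)) + y(3) = 45/8 + 1/(-63 + 3) = 45/8 + 1/(-60) = 45/8 - 1/60 = 673/120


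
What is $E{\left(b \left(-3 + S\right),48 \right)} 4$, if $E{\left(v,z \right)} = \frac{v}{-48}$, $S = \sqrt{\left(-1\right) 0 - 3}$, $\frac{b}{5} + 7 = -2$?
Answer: $- \frac{45}{4} + \frac{15 i \sqrt{3}}{4} \approx -11.25 + 6.4952 i$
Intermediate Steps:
$b = -45$ ($b = -35 + 5 \left(-2\right) = -35 - 10 = -45$)
$S = i \sqrt{3}$ ($S = \sqrt{0 - 3} = \sqrt{-3} = i \sqrt{3} \approx 1.732 i$)
$E{\left(v,z \right)} = - \frac{v}{48}$ ($E{\left(v,z \right)} = v \left(- \frac{1}{48}\right) = - \frac{v}{48}$)
$E{\left(b \left(-3 + S\right),48 \right)} 4 = - \frac{\left(-45\right) \left(-3 + i \sqrt{3}\right)}{48} \cdot 4 = - \frac{135 - 45 i \sqrt{3}}{48} \cdot 4 = \left(- \frac{45}{16} + \frac{15 i \sqrt{3}}{16}\right) 4 = - \frac{45}{4} + \frac{15 i \sqrt{3}}{4}$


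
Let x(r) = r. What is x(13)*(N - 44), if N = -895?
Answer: -12207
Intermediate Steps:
x(13)*(N - 44) = 13*(-895 - 44) = 13*(-939) = -12207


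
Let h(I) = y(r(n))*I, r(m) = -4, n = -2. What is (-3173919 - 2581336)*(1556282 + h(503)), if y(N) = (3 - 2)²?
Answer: -8959694655175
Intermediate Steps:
y(N) = 1 (y(N) = 1² = 1)
h(I) = I (h(I) = 1*I = I)
(-3173919 - 2581336)*(1556282 + h(503)) = (-3173919 - 2581336)*(1556282 + 503) = -5755255*1556785 = -8959694655175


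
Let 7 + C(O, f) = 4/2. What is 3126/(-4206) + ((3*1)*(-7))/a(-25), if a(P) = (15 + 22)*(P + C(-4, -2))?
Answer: -187863/259370 ≈ -0.72431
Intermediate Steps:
C(O, f) = -5 (C(O, f) = -7 + 4/2 = -7 + 4*(½) = -7 + 2 = -5)
a(P) = -185 + 37*P (a(P) = (15 + 22)*(P - 5) = 37*(-5 + P) = -185 + 37*P)
3126/(-4206) + ((3*1)*(-7))/a(-25) = 3126/(-4206) + ((3*1)*(-7))/(-185 + 37*(-25)) = 3126*(-1/4206) + (3*(-7))/(-185 - 925) = -521/701 - 21/(-1110) = -521/701 - 21*(-1/1110) = -521/701 + 7/370 = -187863/259370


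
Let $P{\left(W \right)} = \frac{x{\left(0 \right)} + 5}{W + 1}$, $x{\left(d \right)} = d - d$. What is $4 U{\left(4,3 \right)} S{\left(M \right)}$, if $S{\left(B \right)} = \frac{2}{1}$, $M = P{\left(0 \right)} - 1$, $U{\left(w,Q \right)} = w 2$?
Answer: $64$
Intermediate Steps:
$x{\left(d \right)} = 0$
$P{\left(W \right)} = \frac{5}{1 + W}$ ($P{\left(W \right)} = \frac{0 + 5}{W + 1} = \frac{5}{1 + W}$)
$U{\left(w,Q \right)} = 2 w$
$M = 4$ ($M = \frac{5}{1 + 0} - 1 = \frac{5}{1} - 1 = 5 \cdot 1 - 1 = 5 - 1 = 4$)
$S{\left(B \right)} = 2$ ($S{\left(B \right)} = 2 \cdot 1 = 2$)
$4 U{\left(4,3 \right)} S{\left(M \right)} = 4 \cdot 2 \cdot 4 \cdot 2 = 4 \cdot 8 \cdot 2 = 32 \cdot 2 = 64$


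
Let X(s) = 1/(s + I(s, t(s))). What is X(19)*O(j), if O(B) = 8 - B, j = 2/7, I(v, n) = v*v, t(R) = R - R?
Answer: 27/1330 ≈ 0.020301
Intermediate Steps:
t(R) = 0
I(v, n) = v²
j = 2/7 (j = 2*(⅐) = 2/7 ≈ 0.28571)
X(s) = 1/(s + s²)
X(19)*O(j) = (1/(19*(1 + 19)))*(8 - 1*2/7) = ((1/19)/20)*(8 - 2/7) = ((1/19)*(1/20))*(54/7) = (1/380)*(54/7) = 27/1330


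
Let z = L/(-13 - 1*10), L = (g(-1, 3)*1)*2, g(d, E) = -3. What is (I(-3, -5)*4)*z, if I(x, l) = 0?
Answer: 0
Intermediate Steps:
L = -6 (L = -3*1*2 = -3*2 = -6)
z = 6/23 (z = -6/(-13 - 1*10) = -6/(-13 - 10) = -6/(-23) = -6*(-1/23) = 6/23 ≈ 0.26087)
(I(-3, -5)*4)*z = (0*4)*(6/23) = 0*(6/23) = 0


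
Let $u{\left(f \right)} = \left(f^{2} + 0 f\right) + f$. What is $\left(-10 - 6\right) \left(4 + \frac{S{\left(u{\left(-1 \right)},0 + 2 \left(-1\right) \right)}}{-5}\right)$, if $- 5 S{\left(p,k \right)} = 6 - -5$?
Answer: $- \frac{1776}{25} \approx -71.04$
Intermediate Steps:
$u{\left(f \right)} = f + f^{2}$ ($u{\left(f \right)} = \left(f^{2} + 0\right) + f = f^{2} + f = f + f^{2}$)
$S{\left(p,k \right)} = - \frac{11}{5}$ ($S{\left(p,k \right)} = - \frac{6 - -5}{5} = - \frac{6 + 5}{5} = \left(- \frac{1}{5}\right) 11 = - \frac{11}{5}$)
$\left(-10 - 6\right) \left(4 + \frac{S{\left(u{\left(-1 \right)},0 + 2 \left(-1\right) \right)}}{-5}\right) = \left(-10 - 6\right) \left(4 - \frac{11}{5 \left(-5\right)}\right) = - 16 \left(4 - - \frac{11}{25}\right) = - 16 \left(4 + \frac{11}{25}\right) = \left(-16\right) \frac{111}{25} = - \frac{1776}{25}$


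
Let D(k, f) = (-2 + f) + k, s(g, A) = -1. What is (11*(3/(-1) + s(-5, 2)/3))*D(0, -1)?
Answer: 110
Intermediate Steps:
D(k, f) = -2 + f + k
(11*(3/(-1) + s(-5, 2)/3))*D(0, -1) = (11*(3/(-1) - 1/3))*(-2 - 1 + 0) = (11*(3*(-1) - 1*⅓))*(-3) = (11*(-3 - ⅓))*(-3) = (11*(-10/3))*(-3) = -110/3*(-3) = 110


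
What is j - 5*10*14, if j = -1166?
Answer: -1866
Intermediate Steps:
j - 5*10*14 = -1166 - 5*10*14 = -1166 - 50*14 = -1166 - 1*700 = -1166 - 700 = -1866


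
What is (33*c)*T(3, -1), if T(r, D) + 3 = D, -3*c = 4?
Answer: 176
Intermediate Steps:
c = -4/3 (c = -1/3*4 = -4/3 ≈ -1.3333)
T(r, D) = -3 + D
(33*c)*T(3, -1) = (33*(-4/3))*(-3 - 1) = -44*(-4) = 176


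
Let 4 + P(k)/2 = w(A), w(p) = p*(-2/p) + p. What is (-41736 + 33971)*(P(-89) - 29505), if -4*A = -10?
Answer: 229160680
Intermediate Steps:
A = 5/2 (A = -¼*(-10) = 5/2 ≈ 2.5000)
w(p) = -2 + p
P(k) = -7 (P(k) = -8 + 2*(-2 + 5/2) = -8 + 2*(½) = -8 + 1 = -7)
(-41736 + 33971)*(P(-89) - 29505) = (-41736 + 33971)*(-7 - 29505) = -7765*(-29512) = 229160680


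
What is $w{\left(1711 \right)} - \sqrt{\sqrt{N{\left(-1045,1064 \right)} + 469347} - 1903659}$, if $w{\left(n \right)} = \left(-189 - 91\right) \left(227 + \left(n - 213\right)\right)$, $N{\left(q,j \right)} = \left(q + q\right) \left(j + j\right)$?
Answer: $-483000 - \sqrt{-1903659 + i \sqrt{3978173}} \approx -4.83 \cdot 10^{5} - 1379.7 i$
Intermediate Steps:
$N{\left(q,j \right)} = 4 j q$ ($N{\left(q,j \right)} = 2 q 2 j = 4 j q$)
$w{\left(n \right)} = -3920 - 280 n$ ($w{\left(n \right)} = - 280 \left(227 + \left(n - 213\right)\right) = - 280 \left(227 + \left(-213 + n\right)\right) = - 280 \left(14 + n\right) = -3920 - 280 n$)
$w{\left(1711 \right)} - \sqrt{\sqrt{N{\left(-1045,1064 \right)} + 469347} - 1903659} = \left(-3920 - 479080\right) - \sqrt{\sqrt{4 \cdot 1064 \left(-1045\right) + 469347} - 1903659} = \left(-3920 - 479080\right) - \sqrt{\sqrt{-4447520 + 469347} - 1903659} = -483000 - \sqrt{\sqrt{-3978173} - 1903659} = -483000 - \sqrt{i \sqrt{3978173} - 1903659} = -483000 - \sqrt{-1903659 + i \sqrt{3978173}}$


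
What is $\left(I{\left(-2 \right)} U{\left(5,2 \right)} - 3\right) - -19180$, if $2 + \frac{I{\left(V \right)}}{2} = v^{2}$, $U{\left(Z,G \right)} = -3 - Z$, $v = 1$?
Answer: $19193$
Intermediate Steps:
$I{\left(V \right)} = -2$ ($I{\left(V \right)} = -4 + 2 \cdot 1^{2} = -4 + 2 \cdot 1 = -4 + 2 = -2$)
$\left(I{\left(-2 \right)} U{\left(5,2 \right)} - 3\right) - -19180 = \left(- 2 \left(-3 - 5\right) - 3\right) - -19180 = \left(- 2 \left(-3 - 5\right) - 3\right) + 19180 = \left(\left(-2\right) \left(-8\right) - 3\right) + 19180 = \left(16 - 3\right) + 19180 = 13 + 19180 = 19193$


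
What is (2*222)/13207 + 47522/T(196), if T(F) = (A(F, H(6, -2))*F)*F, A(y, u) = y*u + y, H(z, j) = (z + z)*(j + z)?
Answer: 82220104135/2436343257824 ≈ 0.033747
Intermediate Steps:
H(z, j) = 2*z*(j + z) (H(z, j) = (2*z)*(j + z) = 2*z*(j + z))
A(y, u) = y + u*y (A(y, u) = u*y + y = y + u*y)
T(F) = 49*F**3 (T(F) = ((F*(1 + 2*6*(-2 + 6)))*F)*F = ((F*(1 + 2*6*4))*F)*F = ((F*(1 + 48))*F)*F = ((F*49)*F)*F = ((49*F)*F)*F = (49*F**2)*F = 49*F**3)
(2*222)/13207 + 47522/T(196) = (2*222)/13207 + 47522/((49*196**3)) = 444*(1/13207) + 47522/((49*7529536)) = 444/13207 + 47522/368947264 = 444/13207 + 47522*(1/368947264) = 444/13207 + 23761/184473632 = 82220104135/2436343257824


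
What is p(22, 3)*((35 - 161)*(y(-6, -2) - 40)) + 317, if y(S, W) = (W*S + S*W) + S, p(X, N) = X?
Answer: 61301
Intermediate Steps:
y(S, W) = S + 2*S*W (y(S, W) = (S*W + S*W) + S = 2*S*W + S = S + 2*S*W)
p(22, 3)*((35 - 161)*(y(-6, -2) - 40)) + 317 = 22*((35 - 161)*(-6*(1 + 2*(-2)) - 40)) + 317 = 22*(-126*(-6*(1 - 4) - 40)) + 317 = 22*(-126*(-6*(-3) - 40)) + 317 = 22*(-126*(18 - 40)) + 317 = 22*(-126*(-22)) + 317 = 22*2772 + 317 = 60984 + 317 = 61301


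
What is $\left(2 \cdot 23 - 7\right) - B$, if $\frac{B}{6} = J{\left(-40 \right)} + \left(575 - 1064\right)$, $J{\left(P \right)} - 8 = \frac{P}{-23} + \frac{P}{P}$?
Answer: $\frac{66897}{23} \approx 2908.6$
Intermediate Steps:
$J{\left(P \right)} = 9 - \frac{P}{23}$ ($J{\left(P \right)} = 8 + \left(\frac{P}{-23} + \frac{P}{P}\right) = 8 + \left(P \left(- \frac{1}{23}\right) + 1\right) = 8 - \left(-1 + \frac{P}{23}\right) = 9 - \frac{P}{23}$)
$B = - \frac{66000}{23}$ ($B = 6 \left(\left(9 - - \frac{40}{23}\right) + \left(575 - 1064\right)\right) = 6 \left(\left(9 + \frac{40}{23}\right) + \left(575 - 1064\right)\right) = 6 \left(\frac{247}{23} - 489\right) = 6 \left(- \frac{11000}{23}\right) = - \frac{66000}{23} \approx -2869.6$)
$\left(2 \cdot 23 - 7\right) - B = \left(2 \cdot 23 - 7\right) - - \frac{66000}{23} = \left(46 - 7\right) + \frac{66000}{23} = 39 + \frac{66000}{23} = \frac{66897}{23}$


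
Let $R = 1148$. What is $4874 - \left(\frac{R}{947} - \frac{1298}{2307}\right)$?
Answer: $\frac{10646949916}{2184729} \approx 4873.4$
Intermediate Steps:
$4874 - \left(\frac{R}{947} - \frac{1298}{2307}\right) = 4874 - \left(\frac{1148}{947} - \frac{1298}{2307}\right) = 4874 - \frac{1419230}{2184729} = \frac{10646949916}{2184729}$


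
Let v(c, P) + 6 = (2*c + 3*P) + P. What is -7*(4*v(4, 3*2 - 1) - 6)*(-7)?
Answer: 4018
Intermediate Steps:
v(c, P) = -6 + 2*c + 4*P (v(c, P) = -6 + ((2*c + 3*P) + P) = -6 + (2*c + 4*P) = -6 + 2*c + 4*P)
-7*(4*v(4, 3*2 - 1) - 6)*(-7) = -7*(4*(-6 + 2*4 + 4*(3*2 - 1)) - 6)*(-7) = -7*(4*(-6 + 8 + 4*(6 - 1)) - 6)*(-7) = -7*(4*(-6 + 8 + 4*5) - 6)*(-7) = -7*(4*(-6 + 8 + 20) - 6)*(-7) = -7*(4*22 - 6)*(-7) = -7*(88 - 6)*(-7) = -7*82*(-7) = -574*(-7) = 4018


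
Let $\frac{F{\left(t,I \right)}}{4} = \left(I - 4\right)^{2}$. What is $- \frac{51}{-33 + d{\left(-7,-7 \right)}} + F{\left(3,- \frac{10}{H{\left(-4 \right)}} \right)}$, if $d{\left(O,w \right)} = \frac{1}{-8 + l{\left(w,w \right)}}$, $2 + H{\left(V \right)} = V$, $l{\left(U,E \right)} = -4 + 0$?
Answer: $\frac{83320}{3573} \approx 23.319$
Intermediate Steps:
$l{\left(U,E \right)} = -4$
$H{\left(V \right)} = -2 + V$
$F{\left(t,I \right)} = 4 \left(-4 + I\right)^{2}$ ($F{\left(t,I \right)} = 4 \left(I - 4\right)^{2} = 4 \left(-4 + I\right)^{2}$)
$d{\left(O,w \right)} = - \frac{1}{12}$ ($d{\left(O,w \right)} = \frac{1}{-8 - 4} = \frac{1}{-12} = - \frac{1}{12}$)
$- \frac{51}{-33 + d{\left(-7,-7 \right)}} + F{\left(3,- \frac{10}{H{\left(-4 \right)}} \right)} = - \frac{51}{-33 - \frac{1}{12}} + 4 \left(-4 - \frac{10}{-2 - 4}\right)^{2} = - \frac{51}{- \frac{397}{12}} + 4 \left(-4 - \frac{10}{-6}\right)^{2} = \left(-51\right) \left(- \frac{12}{397}\right) + 4 \left(-4 - - \frac{5}{3}\right)^{2} = \frac{612}{397} + 4 \left(-4 + \frac{5}{3}\right)^{2} = \frac{612}{397} + 4 \left(- \frac{7}{3}\right)^{2} = \frac{612}{397} + 4 \cdot \frac{49}{9} = \frac{612}{397} + \frac{196}{9} = \frac{83320}{3573}$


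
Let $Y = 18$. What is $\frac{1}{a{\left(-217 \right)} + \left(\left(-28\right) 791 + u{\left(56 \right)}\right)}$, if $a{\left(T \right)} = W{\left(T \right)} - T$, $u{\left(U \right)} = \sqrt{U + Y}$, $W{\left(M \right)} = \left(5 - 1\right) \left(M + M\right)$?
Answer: $- \frac{23667}{560126815} - \frac{\sqrt{74}}{560126815} \approx -4.2268 \cdot 10^{-5}$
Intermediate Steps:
$W{\left(M \right)} = 8 M$ ($W{\left(M \right)} = 4 \cdot 2 M = 8 M$)
$u{\left(U \right)} = \sqrt{18 + U}$ ($u{\left(U \right)} = \sqrt{U + 18} = \sqrt{18 + U}$)
$a{\left(T \right)} = 7 T$ ($a{\left(T \right)} = 8 T - T = 7 T$)
$\frac{1}{a{\left(-217 \right)} + \left(\left(-28\right) 791 + u{\left(56 \right)}\right)} = \frac{1}{7 \left(-217\right) + \left(\left(-28\right) 791 + \sqrt{18 + 56}\right)} = \frac{1}{-1519 - \left(22148 - \sqrt{74}\right)} = \frac{1}{-23667 + \sqrt{74}}$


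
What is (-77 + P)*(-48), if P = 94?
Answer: -816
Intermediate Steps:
(-77 + P)*(-48) = (-77 + 94)*(-48) = 17*(-48) = -816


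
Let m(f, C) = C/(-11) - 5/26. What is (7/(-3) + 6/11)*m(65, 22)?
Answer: 1121/286 ≈ 3.9196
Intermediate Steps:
m(f, C) = -5/26 - C/11 (m(f, C) = C*(-1/11) - 5*1/26 = -C/11 - 5/26 = -5/26 - C/11)
(7/(-3) + 6/11)*m(65, 22) = (7/(-3) + 6/11)*(-5/26 - 1/11*22) = (7*(-1/3) + 6*(1/11))*(-5/26 - 2) = (-7/3 + 6/11)*(-57/26) = -59/33*(-57/26) = 1121/286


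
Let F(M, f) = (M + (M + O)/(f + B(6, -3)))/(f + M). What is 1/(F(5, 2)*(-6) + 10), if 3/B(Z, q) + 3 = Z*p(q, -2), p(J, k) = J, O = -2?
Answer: 91/394 ≈ 0.23096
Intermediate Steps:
B(Z, q) = 3/(-3 + Z*q)
F(M, f) = (M + (-2 + M)/(-⅐ + f))/(M + f) (F(M, f) = (M + (M - 2)/(f + 3/(-3 + 6*(-3))))/(f + M) = (M + (-2 + M)/(f + 3/(-3 - 18)))/(M + f) = (M + (-2 + M)/(f + 3/(-21)))/(M + f) = (M + (-2 + M)/(f + 3*(-1/21)))/(M + f) = (M + (-2 + M)/(f - ⅐))/(M + f) = (M + (-2 + M)/(-⅐ + f))/(M + f))
1/(F(5, 2)*(-6) + 10) = 1/(((-14 + 6*5 + 7*5*2)/(-1*5 - 1*2 + 7*2² + 7*5*2))*(-6) + 10) = 1/(((-14 + 30 + 70)/(-5 - 2 + 7*4 + 70))*(-6) + 10) = 1/((86/(-5 - 2 + 28 + 70))*(-6) + 10) = 1/((86/91)*(-6) + 10) = 1/(-516/91 + 10) = 1/(394/91) = 91/394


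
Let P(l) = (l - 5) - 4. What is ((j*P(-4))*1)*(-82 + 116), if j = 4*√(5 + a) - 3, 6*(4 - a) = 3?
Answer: 1326 - 884*√34 ≈ -3828.6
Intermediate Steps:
a = 7/2 (a = 4 - ⅙*3 = 4 - ½ = 7/2 ≈ 3.5000)
P(l) = -9 + l (P(l) = (-5 + l) - 4 = -9 + l)
j = -3 + 2*√34 (j = 4*√(5 + 7/2) - 3 = 4*√(17/2) - 3 = 4*(√34/2) - 3 = 2*√34 - 3 = -3 + 2*√34 ≈ 8.6619)
((j*P(-4))*1)*(-82 + 116) = (((-3 + 2*√34)*(-9 - 4))*1)*(-82 + 116) = (((-3 + 2*√34)*(-13))*1)*34 = ((39 - 26*√34)*1)*34 = (39 - 26*√34)*34 = 1326 - 884*√34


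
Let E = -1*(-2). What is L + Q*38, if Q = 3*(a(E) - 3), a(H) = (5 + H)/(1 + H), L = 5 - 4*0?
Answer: -71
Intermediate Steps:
E = 2
L = 5 (L = 5 + 0 = 5)
a(H) = (5 + H)/(1 + H)
Q = -2 (Q = 3*((5 + 2)/(1 + 2) - 3) = 3*(7/3 - 3) = 3*(-2/3) = -2)
L + Q*38 = 5 - 2*38 = 5 - 76 = -71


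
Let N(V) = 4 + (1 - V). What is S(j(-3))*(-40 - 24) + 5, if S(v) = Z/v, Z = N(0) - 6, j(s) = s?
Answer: -49/3 ≈ -16.333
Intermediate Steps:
N(V) = 5 - V
Z = -1 (Z = (5 - 1*0) - 6 = (5 + 0) - 6 = 5 - 6 = -1)
S(v) = -1/v
S(j(-3))*(-40 - 24) + 5 = (-1/(-3))*(-40 - 24) + 5 = -1*(-⅓)*(-64) + 5 = (⅓)*(-64) + 5 = -64/3 + 5 = -49/3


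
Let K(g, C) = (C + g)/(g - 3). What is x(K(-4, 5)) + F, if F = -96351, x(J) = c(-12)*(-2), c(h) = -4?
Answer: -96343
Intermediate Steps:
K(g, C) = (C + g)/(-3 + g)
x(J) = 8 (x(J) = -4*(-2) = 8)
x(K(-4, 5)) + F = 8 - 96351 = -96343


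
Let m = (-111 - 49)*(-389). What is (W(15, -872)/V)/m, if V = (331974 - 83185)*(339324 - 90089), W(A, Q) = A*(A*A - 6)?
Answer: 657/771862220013920 ≈ 8.5119e-13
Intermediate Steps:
W(A, Q) = A*(-6 + A²) (W(A, Q) = A*(A² - 6) = A*(-6 + A²))
V = 62006926415 (V = 248789*249235 = 62006926415)
m = 62240 (m = -160*(-389) = 62240)
(W(15, -872)/V)/m = ((15*(-6 + 15²))/62006926415)/62240 = ((15*(-6 + 225))*(1/62006926415))*(1/62240) = ((15*219)*(1/62006926415))*(1/62240) = (3285*(1/62006926415))*(1/62240) = (657/12401385283)*(1/62240) = 657/771862220013920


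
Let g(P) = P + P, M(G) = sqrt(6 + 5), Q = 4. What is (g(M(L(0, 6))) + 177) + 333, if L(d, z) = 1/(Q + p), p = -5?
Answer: 510 + 2*sqrt(11) ≈ 516.63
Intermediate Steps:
L(d, z) = -1 (L(d, z) = 1/(4 - 5) = 1/(-1) = -1)
M(G) = sqrt(11)
g(P) = 2*P
(g(M(L(0, 6))) + 177) + 333 = (2*sqrt(11) + 177) + 333 = (177 + 2*sqrt(11)) + 333 = 510 + 2*sqrt(11)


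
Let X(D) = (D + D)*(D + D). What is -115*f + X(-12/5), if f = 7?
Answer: -19549/25 ≈ -781.96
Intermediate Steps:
X(D) = 4*D² (X(D) = (2*D)*(2*D) = 4*D²)
-115*f + X(-12/5) = -115*7 + 4*(-12/5)² = -805 + 4*(-12*⅕)² = -805 + 4*(-12/5)² = -805 + 4*(144/25) = -805 + 576/25 = -19549/25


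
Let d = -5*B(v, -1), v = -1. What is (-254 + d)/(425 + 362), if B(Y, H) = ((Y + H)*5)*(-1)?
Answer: -304/787 ≈ -0.38628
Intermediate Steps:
B(Y, H) = -5*H - 5*Y (B(Y, H) = ((H + Y)*5)*(-1) = (5*H + 5*Y)*(-1) = -5*H - 5*Y)
d = -50 (d = -5*(-5*(-1) - 5*(-1)) = -5*(5 + 5) = -5*10 = -50)
(-254 + d)/(425 + 362) = (-254 - 50)/(425 + 362) = -304/787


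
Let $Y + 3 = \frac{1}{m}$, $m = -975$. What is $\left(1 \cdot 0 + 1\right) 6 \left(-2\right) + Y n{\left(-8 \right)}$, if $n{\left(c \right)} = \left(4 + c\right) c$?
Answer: $- \frac{105332}{975} \approx -108.03$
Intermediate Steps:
$n{\left(c \right)} = c \left(4 + c\right)$
$Y = - \frac{2926}{975}$ ($Y = -3 + \frac{1}{-975} = -3 - \frac{1}{975} = - \frac{2926}{975} \approx -3.001$)
$\left(1 \cdot 0 + 1\right) 6 \left(-2\right) + Y n{\left(-8 \right)} = \left(1 \cdot 0 + 1\right) 6 \left(-2\right) - \frac{2926 \left(- 8 \left(4 - 8\right)\right)}{975} = \left(0 + 1\right) 6 \left(-2\right) - \frac{2926 \left(\left(-8\right) \left(-4\right)\right)}{975} = 1 \cdot 6 \left(-2\right) - \frac{93632}{975} = 6 \left(-2\right) - \frac{93632}{975} = -12 - \frac{93632}{975} = - \frac{105332}{975}$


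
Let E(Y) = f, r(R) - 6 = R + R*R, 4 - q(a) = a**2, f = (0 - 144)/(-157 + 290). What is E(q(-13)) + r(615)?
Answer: 50386374/133 ≈ 3.7885e+5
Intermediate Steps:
f = -144/133 ≈ -1.0827
q(a) = 4 - a**2
r(R) = 6 + R + R**2 (r(R) = 6 + (R + R*R) = 6 + (R + R**2) = 6 + R + R**2)
E(Y) = -144/133
E(q(-13)) + r(615) = -144/133 + (6 + 615 + 615**2) = -144/133 + (6 + 615 + 378225) = -144/133 + 378846 = 50386374/133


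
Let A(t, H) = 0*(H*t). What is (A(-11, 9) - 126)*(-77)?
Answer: 9702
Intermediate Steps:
A(t, H) = 0
(A(-11, 9) - 126)*(-77) = (0 - 126)*(-77) = -126*(-77) = 9702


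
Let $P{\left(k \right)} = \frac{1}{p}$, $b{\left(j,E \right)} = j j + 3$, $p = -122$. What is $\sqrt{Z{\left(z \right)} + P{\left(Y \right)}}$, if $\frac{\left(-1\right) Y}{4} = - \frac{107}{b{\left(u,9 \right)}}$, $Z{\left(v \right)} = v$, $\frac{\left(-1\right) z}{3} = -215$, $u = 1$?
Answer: $\frac{\sqrt{9600058}}{122} \approx 25.397$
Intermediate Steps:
$z = 645$ ($z = \left(-3\right) \left(-215\right) = 645$)
$b{\left(j,E \right)} = 3 + j^{2}$ ($b{\left(j,E \right)} = j^{2} + 3 = 3 + j^{2}$)
$Y = 107$ ($Y = - 4 \left(- \frac{107}{3 + 1^{2}}\right) = - 4 \left(- \frac{107}{3 + 1}\right) = - 4 \left(- \frac{107}{4}\right) = - 4 \left(\left(-107\right) \frac{1}{4}\right) = \left(-4\right) \left(- \frac{107}{4}\right) = 107$)
$P{\left(k \right)} = - \frac{1}{122}$ ($P{\left(k \right)} = \frac{1}{-122} = - \frac{1}{122}$)
$\sqrt{Z{\left(z \right)} + P{\left(Y \right)}} = \sqrt{645 - \frac{1}{122}} = \sqrt{\frac{78689}{122}} = \frac{\sqrt{9600058}}{122}$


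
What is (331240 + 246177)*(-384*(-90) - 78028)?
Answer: -25099162156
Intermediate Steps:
(331240 + 246177)*(-384*(-90) - 78028) = 577417*(34560 - 78028) = 577417*(-43468) = -25099162156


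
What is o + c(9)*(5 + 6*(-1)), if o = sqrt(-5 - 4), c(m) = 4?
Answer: -4 + 3*I ≈ -4.0 + 3.0*I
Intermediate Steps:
o = 3*I (o = sqrt(-9) = 3*I ≈ 3.0*I)
o + c(9)*(5 + 6*(-1)) = 3*I + 4*(5 + 6*(-1)) = 3*I + 4*(5 - 6) = 3*I + 4*(-1) = 3*I - 4 = -4 + 3*I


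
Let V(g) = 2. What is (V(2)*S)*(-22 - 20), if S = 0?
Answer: 0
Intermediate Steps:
(V(2)*S)*(-22 - 20) = (2*0)*(-22 - 20) = 0*(-42) = 0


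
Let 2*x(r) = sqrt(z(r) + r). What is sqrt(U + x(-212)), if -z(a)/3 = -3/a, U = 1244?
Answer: sqrt(13977584 + 53*I*sqrt(2382509))/106 ≈ 35.271 + 0.10321*I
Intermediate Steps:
z(a) = 9/a (z(a) = -(-9)/a = 9/a)
x(r) = sqrt(r + 9/r)/2 (x(r) = sqrt(9/r + r)/2 = sqrt(r + 9/r)/2)
sqrt(U + x(-212)) = sqrt(1244 + sqrt(-212 + 9/(-212))/2) = sqrt(1244 + sqrt(-212 + 9*(-1/212))/2) = sqrt(1244 + sqrt(-212 - 9/212)/2) = sqrt(1244 + sqrt(-44953/212)/2) = sqrt(1244 + (I*sqrt(2382509)/106)/2) = sqrt(1244 + I*sqrt(2382509)/212)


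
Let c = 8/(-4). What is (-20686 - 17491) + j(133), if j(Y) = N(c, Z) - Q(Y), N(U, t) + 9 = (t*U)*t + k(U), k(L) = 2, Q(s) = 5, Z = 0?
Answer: -38189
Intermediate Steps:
c = -2 (c = 8*(-¼) = -2)
N(U, t) = -7 + U*t² (N(U, t) = -9 + ((t*U)*t + 2) = -9 + ((U*t)*t + 2) = -9 + (U*t² + 2) = -9 + (2 + U*t²) = -7 + U*t²)
j(Y) = -12 (j(Y) = (-7 - 2*0²) - 1*5 = (-7 - 2*0) - 5 = (-7 + 0) - 5 = -7 - 5 = -12)
(-20686 - 17491) + j(133) = (-20686 - 17491) - 12 = -38177 - 12 = -38189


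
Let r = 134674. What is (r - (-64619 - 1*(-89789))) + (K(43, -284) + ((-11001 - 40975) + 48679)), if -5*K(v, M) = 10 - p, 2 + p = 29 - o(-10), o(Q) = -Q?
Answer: 531042/5 ≈ 1.0621e+5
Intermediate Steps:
p = 17 (p = -2 + (29 - (-1)*(-10)) = -2 + (29 - 1*10) = -2 + (29 - 10) = -2 + 19 = 17)
K(v, M) = 7/5 (K(v, M) = -(10 - 1*17)/5 = -(10 - 17)/5 = -⅕*(-7) = 7/5)
(r - (-64619 - 1*(-89789))) + (K(43, -284) + ((-11001 - 40975) + 48679)) = (134674 - (-64619 - 1*(-89789))) + (7/5 + ((-11001 - 40975) + 48679)) = (134674 - (-64619 + 89789)) + (7/5 + (-51976 + 48679)) = (134674 - 1*25170) + (7/5 - 3297) = (134674 - 25170) - 16478/5 = 109504 - 16478/5 = 531042/5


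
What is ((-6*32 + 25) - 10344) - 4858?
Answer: -15369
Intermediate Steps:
((-6*32 + 25) - 10344) - 4858 = ((-192 + 25) - 10344) - 4858 = (-167 - 10344) - 4858 = -10511 - 4858 = -15369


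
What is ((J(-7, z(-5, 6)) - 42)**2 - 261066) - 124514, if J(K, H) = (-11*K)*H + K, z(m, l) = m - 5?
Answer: 285181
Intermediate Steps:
z(m, l) = -5 + m
J(K, H) = K - 11*H*K (J(K, H) = -11*H*K + K = K - 11*H*K)
((J(-7, z(-5, 6)) - 42)**2 - 261066) - 124514 = ((-7*(1 - 11*(-5 - 5)) - 42)**2 - 261066) - 124514 = ((-7*(1 - 11*(-10)) - 42)**2 - 261066) - 124514 = ((-7*(1 + 110) - 42)**2 - 261066) - 124514 = ((-7*111 - 42)**2 - 261066) - 124514 = ((-777 - 42)**2 - 261066) - 124514 = ((-819)**2 - 261066) - 124514 = (670761 - 261066) - 124514 = 409695 - 124514 = 285181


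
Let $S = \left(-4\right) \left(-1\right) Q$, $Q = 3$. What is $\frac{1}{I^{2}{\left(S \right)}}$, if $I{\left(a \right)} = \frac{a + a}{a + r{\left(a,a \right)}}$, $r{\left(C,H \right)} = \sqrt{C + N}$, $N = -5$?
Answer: $\frac{\left(12 + \sqrt{7}\right)^{2}}{576} \approx 0.37239$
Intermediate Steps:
$r{\left(C,H \right)} = \sqrt{-5 + C}$ ($r{\left(C,H \right)} = \sqrt{C - 5} = \sqrt{-5 + C}$)
$S = 12$ ($S = \left(-4\right) \left(-1\right) 3 = 4 \cdot 3 = 12$)
$I{\left(a \right)} = \frac{2 a}{a + \sqrt{-5 + a}}$ ($I{\left(a \right)} = \frac{a + a}{a + \sqrt{-5 + a}} = \frac{2 a}{a + \sqrt{-5 + a}}$)
$\frac{1}{I^{2}{\left(S \right)}} = \frac{1}{\left(2 \cdot 12 \frac{1}{12 + \sqrt{-5 + 12}}\right)^{2}} = \frac{1}{\left(2 \cdot 12 \frac{1}{12 + \sqrt{7}}\right)^{2}} = \frac{1}{\left(\frac{24}{12 + \sqrt{7}}\right)^{2}} = \frac{1}{576 \frac{1}{\left(12 + \sqrt{7}\right)^{2}}} = \frac{\left(12 + \sqrt{7}\right)^{2}}{576}$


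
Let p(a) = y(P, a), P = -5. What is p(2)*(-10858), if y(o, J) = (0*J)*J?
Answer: 0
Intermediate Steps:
y(o, J) = 0 (y(o, J) = 0*J = 0)
p(a) = 0
p(2)*(-10858) = 0*(-10858) = 0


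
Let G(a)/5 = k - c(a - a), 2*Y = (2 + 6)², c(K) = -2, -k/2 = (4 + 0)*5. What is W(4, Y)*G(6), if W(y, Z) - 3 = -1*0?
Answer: -570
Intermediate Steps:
k = -40 (k = -2*(4 + 0)*5 = -8*5 = -2*20 = -40)
Y = 32 (Y = (2 + 6)²/2 = (½)*8² = (½)*64 = 32)
W(y, Z) = 3 (W(y, Z) = 3 - 1*0 = 3 + 0 = 3)
G(a) = -190 (G(a) = 5*(-40 - 1*(-2)) = 5*(-40 + 2) = 5*(-38) = -190)
W(4, Y)*G(6) = 3*(-190) = -570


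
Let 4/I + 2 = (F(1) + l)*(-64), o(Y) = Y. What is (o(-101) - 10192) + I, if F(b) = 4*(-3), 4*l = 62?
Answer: -1163111/113 ≈ -10293.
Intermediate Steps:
l = 31/2 (l = (1/4)*62 = 31/2 ≈ 15.500)
F(b) = -12
I = -2/113 (I = 4/(-2 + (-12 + 31/2)*(-64)) = 4/(-2 + (7/2)*(-64)) = 4/(-2 - 224) = 4/(-226) = 4*(-1/226) = -2/113 ≈ -0.017699)
(o(-101) - 10192) + I = (-101 - 10192) - 2/113 = -10293 - 2/113 = -1163111/113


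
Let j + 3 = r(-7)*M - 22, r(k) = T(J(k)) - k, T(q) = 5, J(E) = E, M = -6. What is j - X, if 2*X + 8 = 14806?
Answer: -7496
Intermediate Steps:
X = 7399 (X = -4 + (1/2)*14806 = -4 + 7403 = 7399)
r(k) = 5 - k
j = -97 (j = -3 + ((5 - 1*(-7))*(-6) - 22) = -3 + ((5 + 7)*(-6) - 22) = -3 + (12*(-6) - 22) = -3 + (-72 - 22) = -3 - 94 = -97)
j - X = -97 - 1*7399 = -97 - 7399 = -7496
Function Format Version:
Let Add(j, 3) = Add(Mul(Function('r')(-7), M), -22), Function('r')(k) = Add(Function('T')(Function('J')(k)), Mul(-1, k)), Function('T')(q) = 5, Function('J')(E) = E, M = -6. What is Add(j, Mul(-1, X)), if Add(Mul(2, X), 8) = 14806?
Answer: -7496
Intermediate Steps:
X = 7399 (X = Add(-4, Mul(Rational(1, 2), 14806)) = Add(-4, 7403) = 7399)
Function('r')(k) = Add(5, Mul(-1, k))
j = -97 (j = Add(-3, Add(Mul(Add(5, Mul(-1, -7)), -6), -22)) = Add(-3, Add(Mul(Add(5, 7), -6), -22)) = Add(-3, Add(Mul(12, -6), -22)) = Add(-3, Add(-72, -22)) = Add(-3, -94) = -97)
Add(j, Mul(-1, X)) = Add(-97, Mul(-1, 7399)) = Add(-97, -7399) = -7496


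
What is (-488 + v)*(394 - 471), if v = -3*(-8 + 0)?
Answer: 35728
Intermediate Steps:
v = 24 (v = -3*(-8) = 24)
(-488 + v)*(394 - 471) = (-488 + 24)*(394 - 471) = -464*(-77) = 35728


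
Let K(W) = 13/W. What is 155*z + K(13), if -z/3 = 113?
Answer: -52544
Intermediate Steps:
z = -339 (z = -3*113 = -339)
155*z + K(13) = 155*(-339) + 13/13 = -52545 + 13*(1/13) = -52545 + 1 = -52544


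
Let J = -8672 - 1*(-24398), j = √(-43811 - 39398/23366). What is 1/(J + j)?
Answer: 30621143/481633405420 - I*√1495025644749/1444900216260 ≈ 6.3578e-5 - 8.4623e-7*I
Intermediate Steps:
j = 2*I*√1495025644749/11683 (j = √(-43811 - 39398*1/23366) = √(-43811 - 19699/11683) = √(-511863612/11683) = 2*I*√1495025644749/11683 ≈ 209.31*I)
J = 15726 (J = -8672 + 24398 = 15726)
1/(J + j) = 1/(15726 + 2*I*√1495025644749/11683)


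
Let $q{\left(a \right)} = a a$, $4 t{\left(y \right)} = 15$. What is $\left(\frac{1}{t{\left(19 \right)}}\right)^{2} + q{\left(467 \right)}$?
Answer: $\frac{49070041}{225} \approx 2.1809 \cdot 10^{5}$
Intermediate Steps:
$t{\left(y \right)} = \frac{15}{4}$ ($t{\left(y \right)} = \frac{1}{4} \cdot 15 = \frac{15}{4}$)
$q{\left(a \right)} = a^{2}$
$\left(\frac{1}{t{\left(19 \right)}}\right)^{2} + q{\left(467 \right)} = \left(\frac{1}{\frac{15}{4}}\right)^{2} + 467^{2} = \left(\frac{4}{15}\right)^{2} + 218089 = \frac{16}{225} + 218089 = \frac{49070041}{225}$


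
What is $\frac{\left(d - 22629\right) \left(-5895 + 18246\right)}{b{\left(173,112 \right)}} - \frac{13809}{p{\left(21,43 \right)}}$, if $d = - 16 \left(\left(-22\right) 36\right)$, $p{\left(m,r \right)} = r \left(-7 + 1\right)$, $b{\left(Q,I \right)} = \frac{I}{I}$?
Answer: $- \frac{10576181399}{86} \approx -1.2298 \cdot 10^{8}$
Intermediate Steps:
$b{\left(Q,I \right)} = 1$
$p{\left(m,r \right)} = - 6 r$ ($p{\left(m,r \right)} = r \left(-6\right) = - 6 r$)
$d = 12672$ ($d = \left(-16\right) \left(-792\right) = 12672$)
$\frac{\left(d - 22629\right) \left(-5895 + 18246\right)}{b{\left(173,112 \right)}} - \frac{13809}{p{\left(21,43 \right)}} = \frac{\left(12672 - 22629\right) \left(-5895 + 18246\right)}{1} - \frac{13809}{\left(-6\right) 43} = \left(-9957\right) 12351 \cdot 1 - \frac{13809}{-258} = \left(-122978907\right) 1 - - \frac{4603}{86} = -122978907 + \frac{4603}{86} = - \frac{10576181399}{86}$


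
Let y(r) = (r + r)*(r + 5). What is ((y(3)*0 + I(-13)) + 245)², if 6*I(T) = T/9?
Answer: 174689089/2916 ≈ 59907.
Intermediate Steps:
I(T) = T/54 (I(T) = (T/9)/6 = T/54)
y(r) = 2*r*(5 + r) (y(r) = (2*r)*(5 + r) = 2*r*(5 + r))
((y(3)*0 + I(-13)) + 245)² = (((2*3*(5 + 3))*0 + (1/54)*(-13)) + 245)² = (((2*3*8)*0 - 13/54) + 245)² = ((48*0 - 13/54) + 245)² = ((0 - 13/54) + 245)² = (-13/54 + 245)² = (13217/54)² = 174689089/2916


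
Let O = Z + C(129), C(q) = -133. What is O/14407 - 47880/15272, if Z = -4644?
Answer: -95345188/27502963 ≈ -3.4667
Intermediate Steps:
O = -4777 (O = -4644 - 133 = -4777)
O/14407 - 47880/15272 = -4777/14407 - 47880/15272 = -4777*1/14407 - 47880*1/15272 = -4777/14407 - 5985/1909 = -95345188/27502963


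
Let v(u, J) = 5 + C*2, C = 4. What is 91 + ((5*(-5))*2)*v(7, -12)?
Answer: -559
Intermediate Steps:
v(u, J) = 13 (v(u, J) = 5 + 4*2 = 5 + 8 = 13)
91 + ((5*(-5))*2)*v(7, -12) = 91 + ((5*(-5))*2)*13 = 91 - 25*2*13 = 91 - 50*13 = 91 - 650 = -559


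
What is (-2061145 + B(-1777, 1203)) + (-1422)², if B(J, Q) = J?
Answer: -40838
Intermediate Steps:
(-2061145 + B(-1777, 1203)) + (-1422)² = (-2061145 - 1777) + (-1422)² = -2062922 + 2022084 = -40838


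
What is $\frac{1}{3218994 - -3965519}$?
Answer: $\frac{1}{7184513} \approx 1.3919 \cdot 10^{-7}$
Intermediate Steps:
$\frac{1}{3218994 - -3965519} = \frac{1}{3218994 + \left(-698644 + 4664163\right)} = \frac{1}{3218994 + 3965519} = \frac{1}{7184513}$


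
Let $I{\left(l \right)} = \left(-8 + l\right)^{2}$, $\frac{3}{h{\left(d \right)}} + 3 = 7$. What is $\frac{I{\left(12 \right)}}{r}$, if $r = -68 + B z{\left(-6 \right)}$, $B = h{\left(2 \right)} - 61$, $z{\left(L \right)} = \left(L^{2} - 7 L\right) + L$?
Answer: $- \frac{8}{2203} \approx -0.0036314$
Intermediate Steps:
$h{\left(d \right)} = \frac{3}{4}$ ($h{\left(d \right)} = \frac{3}{-3 + 7} = \frac{3}{4}$)
$z{\left(L \right)} = L^{2} - 6 L$
$B = - \frac{241}{4}$ ($B = \frac{3}{4} - 61 = - \frac{241}{4} \approx -60.25$)
$r = -4406$ ($r = -68 - \frac{241 \left(- 6 \left(-6 - 6\right)\right)}{4} = -68 - \frac{241 \left(\left(-6\right) \left(-12\right)\right)}{4} = -68 - 4338 = -4406$)
$\frac{I{\left(12 \right)}}{r} = \frac{\left(-8 + 12\right)^{2}}{-4406} = 4^{2} \left(- \frac{1}{4406}\right) = 16 \left(- \frac{1}{4406}\right) = - \frac{8}{2203}$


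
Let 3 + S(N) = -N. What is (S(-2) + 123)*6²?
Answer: 4392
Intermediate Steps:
S(N) = -3 - N
(S(-2) + 123)*6² = ((-3 - 1*(-2)) + 123)*6² = ((-3 + 2) + 123)*36 = (-1 + 123)*36 = 122*36 = 4392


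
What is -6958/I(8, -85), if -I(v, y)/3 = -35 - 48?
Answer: -6958/249 ≈ -27.944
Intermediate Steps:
I(v, y) = 249 (I(v, y) = -3*(-35 - 48) = -3*(-83) = 249)
-6958/I(8, -85) = -6958/249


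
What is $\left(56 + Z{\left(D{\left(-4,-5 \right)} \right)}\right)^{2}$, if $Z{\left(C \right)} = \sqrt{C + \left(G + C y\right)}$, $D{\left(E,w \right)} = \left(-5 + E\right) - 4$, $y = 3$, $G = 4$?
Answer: $3088 + 448 i \sqrt{3} \approx 3088.0 + 775.96 i$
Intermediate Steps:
$D{\left(E,w \right)} = -9 + E$
$Z{\left(C \right)} = \sqrt{4 + 4 C}$ ($Z{\left(C \right)} = \sqrt{C + \left(4 + C 3\right)} = \sqrt{C + \left(4 + 3 C\right)} = \sqrt{4 + 4 C}$)
$\left(56 + Z{\left(D{\left(-4,-5 \right)} \right)}\right)^{2} = \left(56 + 2 \sqrt{1 - 13}\right)^{2} = \left(56 + 2 \sqrt{-12}\right)^{2} = \left(56 + 2 \cdot 2 i \sqrt{3}\right)^{2} = \left(56 + 4 i \sqrt{3}\right)^{2}$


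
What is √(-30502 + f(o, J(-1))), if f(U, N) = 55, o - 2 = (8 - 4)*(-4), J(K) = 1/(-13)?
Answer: 3*I*√3383 ≈ 174.49*I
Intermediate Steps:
J(K) = -1/13
o = -14 (o = 2 + (8 - 4)*(-4) = 2 + 4*(-4) = 2 - 16 = -14)
√(-30502 + f(o, J(-1))) = √(-30502 + 55) = √(-30447) = 3*I*√3383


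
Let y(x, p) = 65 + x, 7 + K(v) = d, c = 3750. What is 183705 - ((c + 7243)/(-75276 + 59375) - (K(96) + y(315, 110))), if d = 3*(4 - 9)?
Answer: 2926796756/15901 ≈ 1.8406e+5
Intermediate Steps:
d = -15 (d = 3*(-5) = -15)
K(v) = -22 (K(v) = -7 - 15 = -22)
183705 - ((c + 7243)/(-75276 + 59375) - (K(96) + y(315, 110))) = 183705 - ((3750 + 7243)/(-75276 + 59375) - (-22 + (65 + 315))) = 183705 - (10993/(-15901) - (-22 + 380)) = 183705 - (10993*(-1/15901) - 1*358) = 183705 - (-10993/15901 - 358) = 183705 - 1*(-5703551/15901) = 183705 + 5703551/15901 = 2926796756/15901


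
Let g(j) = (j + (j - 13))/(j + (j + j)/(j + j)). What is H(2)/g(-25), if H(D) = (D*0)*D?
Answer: 0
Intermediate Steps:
H(D) = 0 (H(D) = 0*D = 0)
g(j) = (-13 + 2*j)/(1 + j) (g(j) = (j + (-13 + j))/(j + (2*j)/((2*j))) = (-13 + 2*j)/(j + (2*j)*(1/(2*j))) = (-13 + 2*j)/(j + 1) = (-13 + 2*j)/(1 + j))
H(2)/g(-25) = 0/(((-13 + 2*(-25))/(1 - 25))) = 0/(((-13 - 50)/(-24))) = 0/((-1/24*(-63))) = 0/(21/8) = 0*(8/21) = 0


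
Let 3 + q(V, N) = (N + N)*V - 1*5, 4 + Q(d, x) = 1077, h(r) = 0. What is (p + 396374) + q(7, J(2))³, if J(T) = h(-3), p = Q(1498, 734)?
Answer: 396935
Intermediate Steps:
Q(d, x) = 1073 (Q(d, x) = -4 + 1077 = 1073)
p = 1073
J(T) = 0
q(V, N) = -8 + 2*N*V (q(V, N) = -3 + ((N + N)*V - 1*5) = -3 + ((2*N)*V - 5) = -3 + (2*N*V - 5) = -3 + (-5 + 2*N*V) = -8 + 2*N*V)
(p + 396374) + q(7, J(2))³ = (1073 + 396374) + (-8 + 2*0*7)³ = 397447 + (-8 + 0)³ = 397447 + (-8)³ = 397447 - 512 = 396935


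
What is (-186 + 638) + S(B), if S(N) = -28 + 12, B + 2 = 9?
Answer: 436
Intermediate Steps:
B = 7 (B = -2 + 9 = 7)
S(N) = -16
(-186 + 638) + S(B) = (-186 + 638) - 16 = 452 - 16 = 436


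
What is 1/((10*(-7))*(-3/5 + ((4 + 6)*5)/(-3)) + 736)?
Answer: 3/5834 ≈ 0.00051423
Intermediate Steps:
1/((10*(-7))*(-3/5 + ((4 + 6)*5)/(-3)) + 736) = 1/(-70*(-3*⅕ + (10*5)*(-⅓)) + 736) = 1/(-70*(-⅗ + 50*(-⅓)) + 736) = 1/(-70*(-⅗ - 50/3) + 736) = 1/(-70*(-259/15) + 736) = 1/(3626/3 + 736) = 1/(5834/3) = 3/5834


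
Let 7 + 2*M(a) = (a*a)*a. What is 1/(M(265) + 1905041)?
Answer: 1/11209850 ≈ 8.9207e-8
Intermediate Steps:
M(a) = -7/2 + a**3/2 (M(a) = -7/2 + ((a*a)*a)/2 = -7/2 + (a**2*a)/2 = -7/2 + a**3/2)
1/(M(265) + 1905041) = 1/((-7/2 + (1/2)*265**3) + 1905041) = 1/((-7/2 + (1/2)*18609625) + 1905041) = 1/((-7/2 + 18609625/2) + 1905041) = 1/(9304809 + 1905041) = 1/11209850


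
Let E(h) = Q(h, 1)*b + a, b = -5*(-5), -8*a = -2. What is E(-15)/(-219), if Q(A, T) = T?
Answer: -101/876 ≈ -0.11530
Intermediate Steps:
a = ¼ (a = -⅛*(-2) = ¼ ≈ 0.25000)
b = 25
E(h) = 101/4 (E(h) = 1*25 + ¼ = 25 + ¼ = 101/4)
E(-15)/(-219) = (101/4)/(-219) = (101/4)*(-1/219) = -101/876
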